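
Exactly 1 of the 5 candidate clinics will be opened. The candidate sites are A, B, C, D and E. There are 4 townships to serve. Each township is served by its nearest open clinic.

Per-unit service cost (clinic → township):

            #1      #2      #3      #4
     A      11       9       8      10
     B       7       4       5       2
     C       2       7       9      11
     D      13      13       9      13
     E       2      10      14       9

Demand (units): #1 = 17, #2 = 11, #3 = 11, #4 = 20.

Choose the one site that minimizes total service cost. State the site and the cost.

Choose B only; total service cost 258.

With exactly 1 open, each township uses its cheapest among the chosen.
{B}: #1→B 7·17=119, #2→B 4·11=44, #3→B 5·11=55, #4→B 2·20=40. Service cost 258.
{C}: service cost 430
{E}: service cost 478
Among all 5 size-1 choices, {B} is lowest.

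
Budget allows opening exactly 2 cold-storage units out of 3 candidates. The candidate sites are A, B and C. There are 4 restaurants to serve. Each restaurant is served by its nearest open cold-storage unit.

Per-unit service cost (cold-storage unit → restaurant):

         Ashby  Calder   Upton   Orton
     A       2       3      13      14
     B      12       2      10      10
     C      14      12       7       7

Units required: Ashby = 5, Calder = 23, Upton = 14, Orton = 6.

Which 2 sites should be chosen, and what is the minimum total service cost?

With exactly 2 open, each restaurant uses its cheapest among the chosen.
{A, C}: Ashby→A 2·5=10, Calder→A 3·23=69, Upton→C 7·14=98, Orton→C 7·6=42. Service cost 219.
{B, C}: service cost 246
{A, B}: service cost 256
Among all 3 size-2 choices, {A, C} is lowest.

Choose A and C; total service cost 219.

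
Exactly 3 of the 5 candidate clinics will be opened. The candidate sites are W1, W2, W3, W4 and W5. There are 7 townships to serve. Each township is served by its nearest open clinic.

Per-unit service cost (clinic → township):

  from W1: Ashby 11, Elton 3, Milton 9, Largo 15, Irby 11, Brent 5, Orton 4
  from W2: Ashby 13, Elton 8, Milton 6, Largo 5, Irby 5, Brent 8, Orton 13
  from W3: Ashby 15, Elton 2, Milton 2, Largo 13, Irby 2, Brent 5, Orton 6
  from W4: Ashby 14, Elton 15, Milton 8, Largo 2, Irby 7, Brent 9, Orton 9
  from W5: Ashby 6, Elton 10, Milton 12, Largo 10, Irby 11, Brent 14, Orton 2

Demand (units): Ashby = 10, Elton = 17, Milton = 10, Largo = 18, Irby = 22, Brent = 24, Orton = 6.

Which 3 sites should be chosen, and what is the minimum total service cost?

Choose W3, W4 and W5; total service cost 326.

With exactly 3 open, each township uses its cheapest among the chosen.
{W3, W4, W5}: Ashby→W5 6·10=60, Elton→W3 2·17=34, Milton→W3 2·10=20, Largo→W4 2·18=36, Irby→W3 2·22=44, Brent→W3 5·24=120, Orton→W5 2·6=12. Service cost 326.
{W2, W3, W5}: service cost 380
{W1, W3, W4}: service cost 388
Among all 10 size-3 choices, {W3, W4, W5} is lowest.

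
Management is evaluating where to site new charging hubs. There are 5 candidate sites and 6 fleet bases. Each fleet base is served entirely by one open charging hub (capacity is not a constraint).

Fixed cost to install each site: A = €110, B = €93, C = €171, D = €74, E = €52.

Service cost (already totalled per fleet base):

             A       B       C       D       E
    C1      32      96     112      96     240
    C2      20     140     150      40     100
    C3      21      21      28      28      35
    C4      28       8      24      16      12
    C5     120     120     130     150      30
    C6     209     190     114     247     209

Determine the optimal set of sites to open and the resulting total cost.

For any fixed open set, each fleet base goes to its cheapest open site; total = fixed + service.
{A, E}: C1→A 32, C2→A 20, C3→A 21, C4→E 12, C5→E 30, C6→A 209. Service 324; fixed 162; total 486.
{A}: service 430 + fixed 110 = 540
{D, E}: service 415 + fixed 126 = 541
{A, B, C, D, E}: C1→A 32, C2→A 20, C3→A 21, C4→B 8, C5→E 30, C6→C 114. Service 225; fixed 500; total 725.
No other subset beats 486.

Open A and E; minimum total cost 486.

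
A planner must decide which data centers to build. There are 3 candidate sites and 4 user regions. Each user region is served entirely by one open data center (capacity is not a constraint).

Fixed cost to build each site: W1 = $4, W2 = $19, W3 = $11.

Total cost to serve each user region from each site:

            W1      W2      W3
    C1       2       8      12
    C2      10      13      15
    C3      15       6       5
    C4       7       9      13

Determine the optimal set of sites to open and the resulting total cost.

For any fixed open set, each user region goes to its cheapest open site; total = fixed + service.
{W1}: C1→W1 2, C2→W1 10, C3→W1 15, C4→W1 7. Service 34; fixed 4; total 38.
{W1, W3}: service 24 + fixed 15 = 39
{W1, W2}: C1→W1 2, C2→W1 10, C3→W2 6, C4→W1 7. Service 25; fixed 23; total 48.
{W1, W2, W3}: C1→W1 2, C2→W1 10, C3→W3 5, C4→W1 7. Service 24; fixed 34; total 58.
(All 7 nonempty subsets were checked; W1 only is lowest.)

Open W1 only; minimum total cost 38.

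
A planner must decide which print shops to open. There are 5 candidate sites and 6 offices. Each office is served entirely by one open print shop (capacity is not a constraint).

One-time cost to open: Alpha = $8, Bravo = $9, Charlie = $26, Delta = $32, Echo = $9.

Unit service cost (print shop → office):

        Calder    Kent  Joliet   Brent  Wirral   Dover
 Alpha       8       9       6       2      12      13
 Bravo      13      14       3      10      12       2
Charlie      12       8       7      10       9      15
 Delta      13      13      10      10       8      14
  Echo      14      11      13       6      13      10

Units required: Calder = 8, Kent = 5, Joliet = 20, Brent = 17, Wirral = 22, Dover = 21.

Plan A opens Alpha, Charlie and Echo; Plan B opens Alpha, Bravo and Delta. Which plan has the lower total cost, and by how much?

Plan B is cheaper by 239.

Plan A: {Alpha, Charlie, Echo}: Calder→Alpha 8·8=64, Kent→Charlie 8·5=40, Joliet→Alpha 6·20=120, Brent→Alpha 2·17=34, Wirral→Charlie 9·22=198, Dover→Echo 10·21=210. Service 666; fixed 43; total 709.
Plan B: {Alpha, Bravo, Delta}: Calder→Alpha 8·8=64, Kent→Alpha 9·5=45, Joliet→Bravo 3·20=60, Brent→Alpha 2·17=34, Wirral→Delta 8·22=176, Dover→Bravo 2·21=42. Service 421; fixed 49; total 470.
Difference: |709 − 470| = 239.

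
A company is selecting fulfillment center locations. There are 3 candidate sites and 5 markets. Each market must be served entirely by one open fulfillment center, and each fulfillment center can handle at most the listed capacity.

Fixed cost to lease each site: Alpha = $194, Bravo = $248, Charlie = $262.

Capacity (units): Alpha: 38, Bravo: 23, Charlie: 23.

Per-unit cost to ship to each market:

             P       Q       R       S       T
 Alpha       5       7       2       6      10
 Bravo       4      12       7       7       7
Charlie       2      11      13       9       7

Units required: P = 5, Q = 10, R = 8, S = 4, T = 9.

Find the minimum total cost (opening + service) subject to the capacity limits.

Open {Alpha}: P→Alpha 5·5=25, Q→Alpha 7·10=70, R→Alpha 2·8=16, S→Alpha 6·4=24, T→Alpha 10·9=90.
Loads: Alpha carries 36/38. Service 225; fixed 194; total 419.
Next best feasible plan costs 635.

Minimum total cost: 419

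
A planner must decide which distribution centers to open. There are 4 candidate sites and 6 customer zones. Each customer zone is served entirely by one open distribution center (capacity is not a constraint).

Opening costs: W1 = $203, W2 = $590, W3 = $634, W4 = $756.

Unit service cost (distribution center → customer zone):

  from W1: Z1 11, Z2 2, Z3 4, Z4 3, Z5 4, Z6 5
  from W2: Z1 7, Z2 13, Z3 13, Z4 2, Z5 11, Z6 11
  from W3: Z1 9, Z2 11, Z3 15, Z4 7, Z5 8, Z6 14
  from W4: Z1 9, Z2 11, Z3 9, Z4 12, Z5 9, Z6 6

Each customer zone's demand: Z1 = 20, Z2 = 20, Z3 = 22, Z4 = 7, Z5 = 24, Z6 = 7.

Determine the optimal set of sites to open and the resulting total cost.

Open W1 only; minimum total cost 703.

For any fixed open set, each customer zone goes to its cheapest open site; total = fixed + service.
{W1}: Z1→W1 11·20=220, Z2→W1 2·20=40, Z3→W1 4·22=88, Z4→W1 3·7=21, Z5→W1 4·24=96, Z6→W1 5·7=35. Service 500; fixed 203; total 703.
{W1, W2}: service 413 + fixed 793 = 1206
{W1, W3}: Z1→W3 9·20=180, Z2→W1 2·20=40, Z3→W1 4·22=88, Z4→W1 3·7=21, Z5→W1 4·24=96, Z6→W1 5·7=35. Service 460; fixed 837; total 1297.
{W1, W2, W3, W4}: service 413 + fixed 2183 = 2596
(All 15 nonempty subsets were checked; W1 only is lowest.)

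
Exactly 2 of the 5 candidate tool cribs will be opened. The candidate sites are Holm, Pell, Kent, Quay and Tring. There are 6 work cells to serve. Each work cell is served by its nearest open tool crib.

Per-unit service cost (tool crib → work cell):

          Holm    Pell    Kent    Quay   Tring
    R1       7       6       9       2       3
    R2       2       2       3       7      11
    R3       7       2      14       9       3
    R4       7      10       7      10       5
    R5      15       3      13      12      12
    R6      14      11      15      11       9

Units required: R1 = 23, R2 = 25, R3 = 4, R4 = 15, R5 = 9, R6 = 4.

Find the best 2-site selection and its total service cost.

With exactly 2 open, each work cell uses its cheapest among the chosen.
{Pell, Tring}: R1→Tring 3·23=69, R2→Pell 2·25=50, R3→Pell 2·4=8, R4→Tring 5·15=75, R5→Pell 3·9=27, R6→Tring 9·4=36. Service cost 265.
{Pell, Quay}: service cost 325
{Holm, Tring}: service cost 350
Among all 10 size-2 choices, {Pell, Tring} is lowest.

Choose Pell and Tring; total service cost 265.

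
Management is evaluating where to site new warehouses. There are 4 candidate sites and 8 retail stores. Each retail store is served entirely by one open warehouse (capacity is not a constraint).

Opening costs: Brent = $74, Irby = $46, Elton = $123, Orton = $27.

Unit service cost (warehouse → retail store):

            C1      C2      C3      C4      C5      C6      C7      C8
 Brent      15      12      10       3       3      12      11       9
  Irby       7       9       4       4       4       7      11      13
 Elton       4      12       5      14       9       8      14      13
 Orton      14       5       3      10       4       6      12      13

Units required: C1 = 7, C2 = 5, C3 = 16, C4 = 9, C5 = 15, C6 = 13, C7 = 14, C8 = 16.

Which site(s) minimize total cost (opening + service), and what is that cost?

Open Brent, Irby and Orton; minimum total cost 717.

For any fixed open set, each retail store goes to its cheapest open site; total = fixed + service.
{Brent, Irby, Orton}: C1→Irby 7·7=49, C2→Orton 5·5=25, C3→Orton 3·16=48, C4→Brent 3·9=27, C5→Brent 3·15=45, C6→Orton 6·13=78, C7→Brent 11·14=154, C8→Brent 9·16=144. Service 570; fixed 147; total 717.
{Brent, Orton}: service 619 + fixed 101 = 720
{Irby, Orton}: service 658 + fixed 73 = 731
{Brent, Irby, Elton, Orton}: C1→Elton 4·7=28, C2→Orton 5·5=25, C3→Orton 3·16=48, C4→Brent 3·9=27, C5→Brent 3·15=45, C6→Orton 6·13=78, C7→Brent 11·14=154, C8→Brent 9·16=144. Service 549; fixed 270; total 819.
(All 15 nonempty subsets were checked; Brent, Irby and Orton is lowest.)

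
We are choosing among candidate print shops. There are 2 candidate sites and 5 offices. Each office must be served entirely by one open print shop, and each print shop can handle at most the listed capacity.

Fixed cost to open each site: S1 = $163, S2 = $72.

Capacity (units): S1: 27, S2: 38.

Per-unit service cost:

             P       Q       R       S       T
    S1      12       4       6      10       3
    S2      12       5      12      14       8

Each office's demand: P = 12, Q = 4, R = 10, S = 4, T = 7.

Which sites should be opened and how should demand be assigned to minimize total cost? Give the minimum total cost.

Open {S2}: P→S2 12·12=144, Q→S2 5·4=20, R→S2 12·10=120, S→S2 14·4=56, T→S2 8·7=56.
Loads: S2 carries 37/38. Service 396; fixed 72; total 468.
Next best feasible plan costs 516.

Minimum total cost: 468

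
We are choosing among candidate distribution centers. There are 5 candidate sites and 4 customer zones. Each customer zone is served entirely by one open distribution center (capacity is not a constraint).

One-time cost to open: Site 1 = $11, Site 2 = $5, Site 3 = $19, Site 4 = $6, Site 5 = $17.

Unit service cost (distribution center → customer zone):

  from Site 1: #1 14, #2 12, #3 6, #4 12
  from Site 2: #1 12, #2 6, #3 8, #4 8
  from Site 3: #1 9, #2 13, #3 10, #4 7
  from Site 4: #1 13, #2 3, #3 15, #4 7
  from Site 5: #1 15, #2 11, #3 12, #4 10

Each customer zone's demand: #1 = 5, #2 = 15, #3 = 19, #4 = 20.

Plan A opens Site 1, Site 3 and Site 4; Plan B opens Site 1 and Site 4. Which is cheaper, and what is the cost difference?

Plan A: {Site 1, Site 3, Site 4}: #1→Site 3 9·5=45, #2→Site 4 3·15=45, #3→Site 1 6·19=114, #4→Site 3 7·20=140. Service 344; fixed 36; total 380.
Plan B: {Site 1, Site 4}: #1→Site 4 13·5=65, #2→Site 4 3·15=45, #3→Site 1 6·19=114, #4→Site 4 7·20=140. Service 364; fixed 17; total 381.
Difference: |380 − 381| = 1.

Plan A is cheaper by 1.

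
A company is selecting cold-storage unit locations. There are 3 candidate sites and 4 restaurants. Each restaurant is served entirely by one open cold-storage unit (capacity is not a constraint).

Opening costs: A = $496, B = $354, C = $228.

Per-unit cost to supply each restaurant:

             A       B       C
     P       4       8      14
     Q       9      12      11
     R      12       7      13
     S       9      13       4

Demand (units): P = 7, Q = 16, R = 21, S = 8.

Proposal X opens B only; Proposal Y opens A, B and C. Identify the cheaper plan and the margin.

Proposal X: {B}: P→B 8·7=56, Q→B 12·16=192, R→B 7·21=147, S→B 13·8=104. Service 499; fixed 354; total 853.
Proposal Y: {A, B, C}: P→A 4·7=28, Q→A 9·16=144, R→B 7·21=147, S→C 4·8=32. Service 351; fixed 1078; total 1429.
Difference: |853 − 1429| = 576.

Proposal X is cheaper by 576.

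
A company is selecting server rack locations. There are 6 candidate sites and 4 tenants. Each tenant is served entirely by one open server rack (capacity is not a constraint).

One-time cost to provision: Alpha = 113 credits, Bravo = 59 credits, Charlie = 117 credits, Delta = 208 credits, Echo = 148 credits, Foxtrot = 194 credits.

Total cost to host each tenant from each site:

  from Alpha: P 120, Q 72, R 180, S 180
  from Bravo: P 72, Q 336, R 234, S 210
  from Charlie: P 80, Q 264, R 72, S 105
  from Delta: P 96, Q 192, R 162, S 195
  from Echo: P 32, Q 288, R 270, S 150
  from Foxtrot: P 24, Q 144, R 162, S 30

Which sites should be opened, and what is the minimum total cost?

Open Foxtrot only; minimum total cost 554.

For any fixed open set, each tenant goes to its cheapest open site; total = fixed + service.
{Foxtrot}: P→Foxtrot 24, Q→Foxtrot 144, R→Foxtrot 162, S→Foxtrot 30. Service 360; fixed 194; total 554.
{Alpha, Charlie}: P→Charlie 80, Q→Alpha 72, R→Charlie 72, S→Charlie 105. Service 329; fixed 230; total 559.
{Charlie, Foxtrot}: service 270 + fixed 311 = 581
{Alpha, Bravo, Charlie, Delta, Echo, Foxtrot}: service 198 + fixed 839 = 1037
No other subset beats 554.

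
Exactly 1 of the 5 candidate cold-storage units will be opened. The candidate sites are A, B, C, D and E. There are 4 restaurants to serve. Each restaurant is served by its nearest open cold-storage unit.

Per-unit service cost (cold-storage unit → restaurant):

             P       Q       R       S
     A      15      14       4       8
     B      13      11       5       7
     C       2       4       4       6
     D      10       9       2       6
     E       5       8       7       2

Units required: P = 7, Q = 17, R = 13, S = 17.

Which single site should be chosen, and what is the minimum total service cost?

With exactly 1 open, each restaurant uses its cheapest among the chosen.
{C}: P→C 2·7=14, Q→C 4·17=68, R→C 4·13=52, S→C 6·17=102. Service cost 236.
{E}: service cost 296
{D}: service cost 351
Among all 5 size-1 choices, {C} is lowest.

Choose C only; total service cost 236.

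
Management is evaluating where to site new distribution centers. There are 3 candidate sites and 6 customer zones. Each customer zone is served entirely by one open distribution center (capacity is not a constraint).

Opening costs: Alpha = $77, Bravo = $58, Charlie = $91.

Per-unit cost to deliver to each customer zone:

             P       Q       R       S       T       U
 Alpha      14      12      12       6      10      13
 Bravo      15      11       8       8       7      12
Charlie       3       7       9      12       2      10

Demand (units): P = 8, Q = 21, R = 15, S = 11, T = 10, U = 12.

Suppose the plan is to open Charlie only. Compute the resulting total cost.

Each customer zone is assigned to its cheapest site among the open ones.
{Charlie}: P→Charlie 3·8=24, Q→Charlie 7·21=147, R→Charlie 9·15=135, S→Charlie 12·11=132, T→Charlie 2·10=20, U→Charlie 10·12=120. Service 578; fixed 91; total 669.

Total cost: 669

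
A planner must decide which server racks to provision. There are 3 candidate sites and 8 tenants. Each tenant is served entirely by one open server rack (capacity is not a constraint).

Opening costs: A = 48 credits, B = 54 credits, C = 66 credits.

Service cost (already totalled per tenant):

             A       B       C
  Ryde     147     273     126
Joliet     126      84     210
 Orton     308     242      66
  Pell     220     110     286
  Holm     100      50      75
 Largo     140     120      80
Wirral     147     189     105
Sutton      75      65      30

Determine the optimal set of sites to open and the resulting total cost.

Open B and C; minimum total cost 771.

For any fixed open set, each tenant goes to its cheapest open site; total = fixed + service.
{B, C}: Ryde→C 126, Joliet→B 84, Orton→C 66, Pell→B 110, Holm→B 50, Largo→C 80, Wirral→C 105, Sutton→C 30. Service 651; fixed 120; total 771.
{A, B, C}: Ryde→C 126, Joliet→B 84, Orton→C 66, Pell→B 110, Holm→B 50, Largo→C 80, Wirral→C 105, Sutton→C 30. Service 651; fixed 168; total 819.
{A, C}: service 828 + fixed 114 = 942
{A}: Ryde→A 147, Joliet→A 126, Orton→A 308, Pell→A 220, Holm→A 100, Largo→A 140, Wirral→A 147, Sutton→A 75. Service 1263; fixed 48; total 1311.
No other subset beats 771.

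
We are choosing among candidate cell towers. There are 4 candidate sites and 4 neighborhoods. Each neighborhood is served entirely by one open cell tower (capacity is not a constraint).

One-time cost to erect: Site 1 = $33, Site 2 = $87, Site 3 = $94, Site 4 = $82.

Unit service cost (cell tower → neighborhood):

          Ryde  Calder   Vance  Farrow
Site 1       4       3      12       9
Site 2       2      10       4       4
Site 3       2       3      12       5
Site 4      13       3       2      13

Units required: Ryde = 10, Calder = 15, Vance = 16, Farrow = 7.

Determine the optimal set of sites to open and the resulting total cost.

For any fixed open set, each neighborhood goes to its cheapest open site; total = fixed + service.
{Site 1, Site 2}: Ryde→Site 2 2·10=20, Calder→Site 1 3·15=45, Vance→Site 2 4·16=64, Farrow→Site 2 4·7=28. Service 157; fixed 120; total 277.
{Site 2, Site 4}: Ryde→Site 2 2·10=20, Calder→Site 4 3·15=45, Vance→Site 4 2·16=32, Farrow→Site 2 4·7=28. Service 125; fixed 169; total 294.
{Site 1, Site 4}: service 180 + fixed 115 = 295
{Site 1, Site 2, Site 3, Site 4}: Ryde→Site 2 2·10=20, Calder→Site 1 3·15=45, Vance→Site 4 2·16=32, Farrow→Site 2 4·7=28. Service 125; fixed 296; total 421.
(All 15 nonempty subsets were checked; Site 1 and Site 2 is lowest.)

Open Site 1 and Site 2; minimum total cost 277.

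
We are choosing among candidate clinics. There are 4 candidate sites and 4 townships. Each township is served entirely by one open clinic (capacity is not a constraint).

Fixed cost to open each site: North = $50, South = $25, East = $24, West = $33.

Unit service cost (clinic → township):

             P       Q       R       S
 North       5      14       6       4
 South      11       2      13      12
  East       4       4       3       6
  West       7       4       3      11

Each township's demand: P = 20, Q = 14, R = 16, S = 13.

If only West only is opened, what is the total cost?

Each township is assigned to its cheapest site among the open ones.
{West}: P→West 7·20=140, Q→West 4·14=56, R→West 3·16=48, S→West 11·13=143. Service 387; fixed 33; total 420.

Total cost: 420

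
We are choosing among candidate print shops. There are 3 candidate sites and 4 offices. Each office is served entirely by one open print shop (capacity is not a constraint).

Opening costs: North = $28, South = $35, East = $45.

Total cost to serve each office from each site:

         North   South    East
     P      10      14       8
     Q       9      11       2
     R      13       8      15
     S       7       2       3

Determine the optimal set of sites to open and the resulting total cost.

For any fixed open set, each office goes to its cheapest open site; total = fixed + service.
{North}: P→North 10, Q→North 9, R→North 13, S→North 7. Service 39; fixed 28; total 67.
{South}: P→South 14, Q→South 11, R→South 8, S→South 2. Service 35; fixed 35; total 70.
{East}: service 28 + fixed 45 = 73
{North, South, East}: service 20 + fixed 108 = 128
No other subset beats 67.

Open North only; minimum total cost 67.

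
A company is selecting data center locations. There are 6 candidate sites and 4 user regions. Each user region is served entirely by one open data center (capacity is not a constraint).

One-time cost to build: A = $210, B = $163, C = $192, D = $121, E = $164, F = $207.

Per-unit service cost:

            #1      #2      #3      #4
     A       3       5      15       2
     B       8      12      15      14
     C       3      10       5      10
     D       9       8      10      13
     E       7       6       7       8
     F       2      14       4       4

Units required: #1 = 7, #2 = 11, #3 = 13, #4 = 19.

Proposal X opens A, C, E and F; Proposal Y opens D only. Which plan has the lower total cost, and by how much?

Proposal X: {A, C, E, F}: #1→F 2·7=14, #2→A 5·11=55, #3→F 4·13=52, #4→A 2·19=38. Service 159; fixed 773; total 932.
Proposal Y: {D}: #1→D 9·7=63, #2→D 8·11=88, #3→D 10·13=130, #4→D 13·19=247. Service 528; fixed 121; total 649.
Difference: |932 − 649| = 283.

Proposal Y is cheaper by 283.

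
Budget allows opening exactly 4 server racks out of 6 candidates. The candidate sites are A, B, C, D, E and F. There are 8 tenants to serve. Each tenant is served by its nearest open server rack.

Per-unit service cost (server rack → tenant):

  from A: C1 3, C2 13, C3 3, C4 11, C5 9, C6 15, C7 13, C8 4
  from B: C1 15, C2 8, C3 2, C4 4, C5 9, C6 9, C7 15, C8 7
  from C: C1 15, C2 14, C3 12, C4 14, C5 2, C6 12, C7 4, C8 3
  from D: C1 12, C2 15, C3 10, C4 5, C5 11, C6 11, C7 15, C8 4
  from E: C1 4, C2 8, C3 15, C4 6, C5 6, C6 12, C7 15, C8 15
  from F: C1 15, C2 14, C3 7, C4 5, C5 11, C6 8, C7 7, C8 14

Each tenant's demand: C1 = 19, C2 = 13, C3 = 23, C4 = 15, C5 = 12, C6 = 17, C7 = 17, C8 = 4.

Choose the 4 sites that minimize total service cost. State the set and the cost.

Choose A, B, C and F; total service cost 507.

With exactly 4 open, each tenant uses its cheapest among the chosen.
{A, B, C, F}: C1→A 3·19=57, C2→B 8·13=104, C3→B 2·23=46, C4→B 4·15=60, C5→C 2·12=24, C6→F 8·17=136, C7→C 4·17=68, C8→C 3·4=12. Service cost 507.
{A, B, C, D}: service cost 524
{A, B, C, E}: service cost 524
Among all 15 size-4 choices, {A, B, C, F} is lowest.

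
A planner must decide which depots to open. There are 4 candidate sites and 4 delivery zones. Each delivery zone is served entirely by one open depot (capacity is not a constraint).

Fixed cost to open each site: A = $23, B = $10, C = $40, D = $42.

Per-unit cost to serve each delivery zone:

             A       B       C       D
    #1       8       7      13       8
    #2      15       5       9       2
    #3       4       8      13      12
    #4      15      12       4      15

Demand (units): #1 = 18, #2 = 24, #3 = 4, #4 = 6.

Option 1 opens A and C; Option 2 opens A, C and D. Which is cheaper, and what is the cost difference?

Option 1: {A, C}: #1→A 8·18=144, #2→C 9·24=216, #3→A 4·4=16, #4→C 4·6=24. Service 400; fixed 63; total 463.
Option 2: {A, C, D}: #1→A 8·18=144, #2→D 2·24=48, #3→A 4·4=16, #4→C 4·6=24. Service 232; fixed 105; total 337.
Difference: |463 − 337| = 126.

Option 2 is cheaper by 126.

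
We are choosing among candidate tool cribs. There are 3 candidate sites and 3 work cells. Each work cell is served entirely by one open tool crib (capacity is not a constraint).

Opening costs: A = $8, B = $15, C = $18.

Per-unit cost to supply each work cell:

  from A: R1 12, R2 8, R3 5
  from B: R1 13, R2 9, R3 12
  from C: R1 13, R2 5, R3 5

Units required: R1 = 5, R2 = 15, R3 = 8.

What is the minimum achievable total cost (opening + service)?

For any fixed open set, each work cell goes to its cheapest open site; total = fixed + service.
{C}: R1→C 13·5=65, R2→C 5·15=75, R3→C 5·8=40. Service 180; fixed 18; total 198.
{A, C}: R1→A 12·5=60, R2→C 5·15=75, R3→A 5·8=40. Service 175; fixed 26; total 201.
{B, C}: R1→B 13·5=65, R2→C 5·15=75, R3→C 5·8=40. Service 180; fixed 33; total 213.
{A, B, C}: service 175 + fixed 41 = 216
(All 7 nonempty subsets were checked; C only is lowest.)

Minimum total cost: 198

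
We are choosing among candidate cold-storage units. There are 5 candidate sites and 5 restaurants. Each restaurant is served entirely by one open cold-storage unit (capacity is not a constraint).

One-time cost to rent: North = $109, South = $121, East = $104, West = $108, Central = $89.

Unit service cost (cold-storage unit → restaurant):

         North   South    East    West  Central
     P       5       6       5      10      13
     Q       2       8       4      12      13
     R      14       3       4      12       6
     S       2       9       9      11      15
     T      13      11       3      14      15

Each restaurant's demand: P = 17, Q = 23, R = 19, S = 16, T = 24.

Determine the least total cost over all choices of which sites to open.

Minimum total cost: 524

For any fixed open set, each restaurant goes to its cheapest open site; total = fixed + service.
{North, East}: P→North 5·17=85, Q→North 2·23=46, R→East 4·19=76, S→North 2·16=32, T→East 3·24=72. Service 311; fixed 213; total 524.
{East}: service 469 + fixed 104 = 573
{North, East, Central}: service 311 + fixed 302 = 613
{North, South, East, West, Central}: P→North 5·17=85, Q→North 2·23=46, R→South 3·19=57, S→North 2·16=32, T→East 3·24=72. Service 292; fixed 531; total 823.
No other subset beats 524.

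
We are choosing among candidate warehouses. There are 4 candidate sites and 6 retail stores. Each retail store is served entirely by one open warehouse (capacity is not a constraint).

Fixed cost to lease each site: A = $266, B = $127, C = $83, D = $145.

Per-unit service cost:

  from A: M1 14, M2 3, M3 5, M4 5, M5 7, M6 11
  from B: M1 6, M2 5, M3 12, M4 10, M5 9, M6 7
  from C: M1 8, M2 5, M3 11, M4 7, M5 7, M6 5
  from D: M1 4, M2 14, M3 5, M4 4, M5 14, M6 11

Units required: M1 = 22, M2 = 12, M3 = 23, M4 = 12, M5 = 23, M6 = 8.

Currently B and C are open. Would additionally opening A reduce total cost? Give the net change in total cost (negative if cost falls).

Current service cost with {B, C}: 730.
Adding A: each retail store re-picks its cheapest; new service cost 544, saving 186.
Extra fixed cost: 266. Net change = 266 − 186 = 80.
(Totals: 940 → 1020.)

No — net change +80 (cost rises by 80).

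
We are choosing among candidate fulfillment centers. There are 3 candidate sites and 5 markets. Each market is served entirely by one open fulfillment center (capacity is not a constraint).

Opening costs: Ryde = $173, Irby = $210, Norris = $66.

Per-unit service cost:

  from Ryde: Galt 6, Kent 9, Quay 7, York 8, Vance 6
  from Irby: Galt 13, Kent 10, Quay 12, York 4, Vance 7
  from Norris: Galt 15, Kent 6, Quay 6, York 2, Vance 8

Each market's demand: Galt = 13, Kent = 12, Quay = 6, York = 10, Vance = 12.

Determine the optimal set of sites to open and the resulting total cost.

Open Norris only; minimum total cost 485.

For any fixed open set, each market goes to its cheapest open site; total = fixed + service.
{Norris}: Galt→Norris 15·13=195, Kent→Norris 6·12=72, Quay→Norris 6·6=36, York→Norris 2·10=20, Vance→Norris 8·12=96. Service 419; fixed 66; total 485.
{Ryde, Norris}: Galt→Ryde 6·13=78, Kent→Norris 6·12=72, Quay→Norris 6·6=36, York→Norris 2·10=20, Vance→Ryde 6·12=72. Service 278; fixed 239; total 517.
{Ryde}: service 380 + fixed 173 = 553
{Ryde, Irby, Norris}: service 278 + fixed 449 = 727
No other subset beats 485.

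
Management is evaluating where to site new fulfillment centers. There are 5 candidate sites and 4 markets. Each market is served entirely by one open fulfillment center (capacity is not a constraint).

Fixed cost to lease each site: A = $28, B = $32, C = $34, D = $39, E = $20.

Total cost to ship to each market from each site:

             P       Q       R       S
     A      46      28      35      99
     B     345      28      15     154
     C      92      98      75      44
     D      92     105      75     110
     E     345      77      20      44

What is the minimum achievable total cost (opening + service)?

For any fixed open set, each market goes to its cheapest open site; total = fixed + service.
{A, E}: P→A 46, Q→A 28, R→E 20, S→E 44. Service 138; fixed 48; total 186.
{A, B, E}: service 133 + fixed 80 = 213
{A, C}: service 153 + fixed 62 = 215
{A, B, C, D, E}: P→A 46, Q→A 28, R→B 15, S→C 44. Service 133; fixed 153; total 286.
No other subset beats 186.

Minimum total cost: 186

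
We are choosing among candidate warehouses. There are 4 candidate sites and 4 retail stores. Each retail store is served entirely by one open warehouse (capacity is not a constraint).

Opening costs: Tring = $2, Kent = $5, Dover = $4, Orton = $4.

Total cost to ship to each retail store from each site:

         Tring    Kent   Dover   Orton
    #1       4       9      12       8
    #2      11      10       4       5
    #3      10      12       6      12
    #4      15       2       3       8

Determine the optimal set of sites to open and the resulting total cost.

For any fixed open set, each retail store goes to its cheapest open site; total = fixed + service.
{Tring, Dover}: #1→Tring 4, #2→Dover 4, #3→Dover 6, #4→Dover 3. Service 17; fixed 6; total 23.
{Tring, Kent, Dover}: service 16 + fixed 11 = 27
{Tring, Dover, Orton}: service 17 + fixed 10 = 27
{Tring, Kent, Dover, Orton}: #1→Tring 4, #2→Dover 4, #3→Dover 6, #4→Kent 2. Service 16; fixed 15; total 31.
No other subset beats 23.

Open Tring and Dover; minimum total cost 23.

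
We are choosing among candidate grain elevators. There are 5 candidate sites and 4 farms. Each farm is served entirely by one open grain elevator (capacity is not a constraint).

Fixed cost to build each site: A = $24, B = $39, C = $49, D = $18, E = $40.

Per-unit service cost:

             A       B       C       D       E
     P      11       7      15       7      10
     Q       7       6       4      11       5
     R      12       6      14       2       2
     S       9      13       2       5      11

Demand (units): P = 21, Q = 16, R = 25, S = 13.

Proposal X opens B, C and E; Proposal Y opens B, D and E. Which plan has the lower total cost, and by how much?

Proposal X is cheaper by 24.

Proposal X: {B, C, E}: P→B 7·21=147, Q→C 4·16=64, R→E 2·25=50, S→C 2·13=26. Service 287; fixed 128; total 415.
Proposal Y: {B, D, E}: P→B 7·21=147, Q→E 5·16=80, R→D 2·25=50, S→D 5·13=65. Service 342; fixed 97; total 439.
Difference: |415 − 439| = 24.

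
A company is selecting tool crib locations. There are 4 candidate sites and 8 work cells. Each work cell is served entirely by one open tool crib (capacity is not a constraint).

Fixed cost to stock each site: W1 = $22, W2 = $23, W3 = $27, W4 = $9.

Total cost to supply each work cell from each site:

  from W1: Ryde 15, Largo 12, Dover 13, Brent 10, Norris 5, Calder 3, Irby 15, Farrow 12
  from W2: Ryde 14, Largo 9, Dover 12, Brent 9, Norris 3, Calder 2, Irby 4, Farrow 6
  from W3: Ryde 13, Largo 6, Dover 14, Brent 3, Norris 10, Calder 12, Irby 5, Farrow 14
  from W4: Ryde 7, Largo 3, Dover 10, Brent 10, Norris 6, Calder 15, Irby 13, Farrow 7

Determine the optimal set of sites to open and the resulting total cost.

Open W2 and W4; minimum total cost 76.

For any fixed open set, each work cell goes to its cheapest open site; total = fixed + service.
{W2, W4}: Ryde→W4 7, Largo→W4 3, Dover→W4 10, Brent→W2 9, Norris→W2 3, Calder→W2 2, Irby→W2 4, Farrow→W2 6. Service 44; fixed 32; total 76.
{W4}: Ryde→W4 7, Largo→W4 3, Dover→W4 10, Brent→W4 10, Norris→W4 6, Calder→W4 15, Irby→W4 13, Farrow→W4 7. Service 71; fixed 9; total 80.
{W2}: service 59 + fixed 23 = 82
{W1, W2, W3, W4}: service 38 + fixed 81 = 119
No other subset beats 76.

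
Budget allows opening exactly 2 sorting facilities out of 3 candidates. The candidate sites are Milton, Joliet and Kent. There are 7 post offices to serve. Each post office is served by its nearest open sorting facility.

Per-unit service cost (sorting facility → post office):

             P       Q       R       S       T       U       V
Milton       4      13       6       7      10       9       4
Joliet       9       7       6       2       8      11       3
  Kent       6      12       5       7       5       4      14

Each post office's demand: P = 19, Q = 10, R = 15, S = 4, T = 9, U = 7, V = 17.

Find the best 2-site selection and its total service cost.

With exactly 2 open, each post office uses its cheapest among the chosen.
{Joliet, Kent}: P→Kent 6·19=114, Q→Joliet 7·10=70, R→Kent 5·15=75, S→Joliet 2·4=8, T→Kent 5·9=45, U→Kent 4·7=28, V→Joliet 3·17=51. Service cost 391.
{Milton, Joliet}: service cost 430
{Milton, Kent}: service cost 440
Among all 3 size-2 choices, {Joliet, Kent} is lowest.

Choose Joliet and Kent; total service cost 391.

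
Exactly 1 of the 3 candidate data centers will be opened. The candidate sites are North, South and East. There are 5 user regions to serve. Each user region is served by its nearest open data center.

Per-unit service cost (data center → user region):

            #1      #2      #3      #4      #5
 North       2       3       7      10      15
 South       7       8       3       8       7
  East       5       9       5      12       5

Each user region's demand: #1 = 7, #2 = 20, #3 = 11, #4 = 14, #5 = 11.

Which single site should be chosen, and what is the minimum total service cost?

Choose South only; total service cost 431.

With exactly 1 open, each user region uses its cheapest among the chosen.
{South}: #1→South 7·7=49, #2→South 8·20=160, #3→South 3·11=33, #4→South 8·14=112, #5→South 7·11=77. Service cost 431.
{North}: service cost 456
{East}: service cost 493
Among all 3 size-1 choices, {South} is lowest.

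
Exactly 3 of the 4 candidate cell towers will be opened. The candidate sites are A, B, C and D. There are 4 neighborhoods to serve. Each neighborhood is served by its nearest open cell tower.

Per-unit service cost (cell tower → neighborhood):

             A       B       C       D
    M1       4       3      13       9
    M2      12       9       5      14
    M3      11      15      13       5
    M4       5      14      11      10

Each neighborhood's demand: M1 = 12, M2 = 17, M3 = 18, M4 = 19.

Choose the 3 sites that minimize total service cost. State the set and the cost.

With exactly 3 open, each neighborhood uses its cheapest among the chosen.
{A, C, D}: M1→A 4·12=48, M2→C 5·17=85, M3→D 5·18=90, M4→A 5·19=95. Service cost 318.
{A, B, D}: service cost 374
{B, C, D}: service cost 401
Among all 4 size-3 choices, {A, C, D} is lowest.

Choose A, C and D; total service cost 318.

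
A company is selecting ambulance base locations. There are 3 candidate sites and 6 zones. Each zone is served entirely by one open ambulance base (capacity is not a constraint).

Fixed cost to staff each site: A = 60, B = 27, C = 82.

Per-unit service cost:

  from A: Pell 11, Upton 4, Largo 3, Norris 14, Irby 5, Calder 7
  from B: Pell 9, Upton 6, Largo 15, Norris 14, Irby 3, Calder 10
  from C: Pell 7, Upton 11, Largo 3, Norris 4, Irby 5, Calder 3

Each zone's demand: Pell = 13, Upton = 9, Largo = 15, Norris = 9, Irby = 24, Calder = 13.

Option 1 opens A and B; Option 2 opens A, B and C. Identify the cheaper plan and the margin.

Option 1: {A, B}: Pell→B 9·13=117, Upton→A 4·9=36, Largo→A 3·15=45, Norris→A 14·9=126, Irby→B 3·24=72, Calder→A 7·13=91. Service 487; fixed 87; total 574.
Option 2: {A, B, C}: Pell→C 7·13=91, Upton→A 4·9=36, Largo→A 3·15=45, Norris→C 4·9=36, Irby→B 3·24=72, Calder→C 3·13=39. Service 319; fixed 169; total 488.
Difference: |574 − 488| = 86.

Option 2 is cheaper by 86.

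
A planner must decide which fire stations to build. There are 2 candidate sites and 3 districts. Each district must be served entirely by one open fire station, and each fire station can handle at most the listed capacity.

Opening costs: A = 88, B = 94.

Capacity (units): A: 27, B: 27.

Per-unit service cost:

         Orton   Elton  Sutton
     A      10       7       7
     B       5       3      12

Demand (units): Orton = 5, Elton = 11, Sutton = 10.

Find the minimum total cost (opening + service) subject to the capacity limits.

Open {B}: Orton→B 5·5=25, Elton→B 3·11=33, Sutton→B 12·10=120.
Loads: B carries 26/27. Service 178; fixed 94; total 272.
Next best feasible plan costs 285.

Minimum total cost: 272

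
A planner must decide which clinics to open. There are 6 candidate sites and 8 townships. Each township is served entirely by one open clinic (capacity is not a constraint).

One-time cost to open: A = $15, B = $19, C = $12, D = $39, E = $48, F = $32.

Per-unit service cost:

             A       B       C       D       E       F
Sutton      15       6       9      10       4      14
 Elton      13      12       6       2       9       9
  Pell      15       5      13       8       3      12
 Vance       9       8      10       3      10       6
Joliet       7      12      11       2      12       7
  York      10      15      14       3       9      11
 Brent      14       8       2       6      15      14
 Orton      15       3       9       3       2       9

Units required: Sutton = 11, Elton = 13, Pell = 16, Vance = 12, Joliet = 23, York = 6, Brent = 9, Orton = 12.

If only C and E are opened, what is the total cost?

Each township is assigned to its cheapest site among the open ones.
{C, E}: Sutton→E 4·11=44, Elton→C 6·13=78, Pell→E 3·16=48, Vance→C 10·12=120, Joliet→C 11·23=253, York→E 9·6=54, Brent→C 2·9=18, Orton→E 2·12=24. Service 639; fixed 60; total 699.

Total cost: 699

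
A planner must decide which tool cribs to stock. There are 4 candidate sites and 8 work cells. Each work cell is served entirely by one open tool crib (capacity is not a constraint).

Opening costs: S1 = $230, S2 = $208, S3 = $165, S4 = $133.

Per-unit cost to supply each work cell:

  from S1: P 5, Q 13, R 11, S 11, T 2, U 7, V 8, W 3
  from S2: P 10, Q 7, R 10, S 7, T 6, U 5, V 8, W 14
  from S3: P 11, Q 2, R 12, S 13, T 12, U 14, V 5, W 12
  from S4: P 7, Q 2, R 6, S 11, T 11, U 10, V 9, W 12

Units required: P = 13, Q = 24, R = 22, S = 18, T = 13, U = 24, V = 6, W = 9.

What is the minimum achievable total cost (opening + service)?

For any fixed open set, each work cell goes to its cheapest open site; total = fixed + service.
{S1, S4}: P→S1 5·13=65, Q→S4 2·24=48, R→S4 6·22=132, S→S1 11·18=198, T→S1 2·13=26, U→S1 7·24=168, V→S1 8·6=48, W→S1 3·9=27. Service 712; fixed 363; total 1075.
{S2, S4}: P→S4 7·13=91, Q→S4 2·24=48, R→S4 6·22=132, S→S2 7·18=126, T→S2 6·13=78, U→S2 5·24=120, V→S2 8·6=48, W→S4 12·9=108. Service 751; fixed 341; total 1092.
{S4}: P→S4 7·13=91, Q→S4 2·24=48, R→S4 6·22=132, S→S4 11·18=198, T→S4 11·13=143, U→S4 10·24=240, V→S4 9·6=54, W→S4 12·9=108. Service 1014; fixed 133; total 1147.
{S1, S2, S3, S4}: service 574 + fixed 736 = 1310
No other subset beats 1075.

Minimum total cost: 1075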